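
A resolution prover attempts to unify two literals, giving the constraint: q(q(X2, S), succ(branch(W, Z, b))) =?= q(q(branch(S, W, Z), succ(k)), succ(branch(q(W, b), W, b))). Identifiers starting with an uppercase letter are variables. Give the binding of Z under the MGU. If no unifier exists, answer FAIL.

Decompose q/2: q(X2, S) =?= q(branch(S, W, Z), succ(k)),  succ(branch(W, Z, b)) =?= succ(branch(q(W, b), W, b)).
Decompose q/2: X2 =?= branch(S, W, Z),  S =?= succ(k).
Bind X2 := branch(S, W, Z); no other remaining equation mentions X2.
Bind S := succ(k); no other remaining equation mentions S. Substituting into the earlier binding gives X2 := branch(succ(k), W, Z).
Decompose succ/1: branch(W, Z, b) =?= branch(q(W, b), W, b).
Decompose branch/3: W =?= q(W, b),  Z =?= W,  b =?= b.
Occurs check fails: W occurs in q(W, b); the equation W =?= q(W, b) has no finite solution.

FAIL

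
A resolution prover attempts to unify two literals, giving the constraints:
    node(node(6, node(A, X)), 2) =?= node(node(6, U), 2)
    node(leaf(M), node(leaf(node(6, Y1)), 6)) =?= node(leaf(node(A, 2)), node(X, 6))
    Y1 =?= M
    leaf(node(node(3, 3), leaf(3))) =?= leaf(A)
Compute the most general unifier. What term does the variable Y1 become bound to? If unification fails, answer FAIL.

Decompose node/2: node(6, node(A, X)) =?= node(6, U),  2 =?= 2.
Decompose node/2: 6 =?= 6,  node(A, X) =?= U.
Delete trivial equation 6 =?= 6.
Bind U := node(A, X); no other remaining equation mentions U.
Delete trivial equation 2 =?= 2.
Decompose node/2: leaf(M) =?= leaf(node(A, 2)),  node(leaf(node(6, Y1)), 6) =?= node(X, 6).
Decompose leaf/1: M =?= node(A, 2).
Bind M := node(A, 2); substituting into the one remaining equation that mentions M gives: Y1 =?= node(A, 2).
Decompose node/2: leaf(node(6, Y1)) =?= X,  6 =?= 6.
Bind X := leaf(node(6, Y1)); no other remaining equation mentions X. Substituting into the earlier binding gives U := node(A, leaf(node(6, Y1))).
Delete trivial equation 6 =?= 6.
Bind Y1 := node(A, 2); no other remaining equation mentions Y1. Substituting into the earlier bindings gives U := node(A, leaf(node(6, node(A, 2)))), X := leaf(node(6, node(A, 2))).
Decompose leaf/1: node(node(3, 3), leaf(3)) =?= A.
Bind A := node(node(3, 3), leaf(3)). Substituting into the earlier bindings gives U := node(node(node(3, 3), leaf(3)), leaf(node(6, node(node(node(3, 3), leaf(3)), 2)))), M := node(node(node(3, 3), leaf(3)), 2), X := leaf(node(6, node(node(node(3, 3), leaf(3)), 2))), Y1 := node(node(node(3, 3), leaf(3)), 2).
MGU = { U ↦ node(node(node(3, 3), leaf(3)), leaf(node(6, node(node(node(3, 3), leaf(3)), 2)))), M ↦ node(node(node(3, 3), leaf(3)), 2), X ↦ leaf(node(6, node(node(node(3, 3), leaf(3)), 2))), Y1 ↦ node(node(node(3, 3), leaf(3)), 2), A ↦ node(node(3, 3), leaf(3)) }, so Y1 ↦ node(node(node(3, 3), leaf(3)), 2).

node(node(node(3, 3), leaf(3)), 2)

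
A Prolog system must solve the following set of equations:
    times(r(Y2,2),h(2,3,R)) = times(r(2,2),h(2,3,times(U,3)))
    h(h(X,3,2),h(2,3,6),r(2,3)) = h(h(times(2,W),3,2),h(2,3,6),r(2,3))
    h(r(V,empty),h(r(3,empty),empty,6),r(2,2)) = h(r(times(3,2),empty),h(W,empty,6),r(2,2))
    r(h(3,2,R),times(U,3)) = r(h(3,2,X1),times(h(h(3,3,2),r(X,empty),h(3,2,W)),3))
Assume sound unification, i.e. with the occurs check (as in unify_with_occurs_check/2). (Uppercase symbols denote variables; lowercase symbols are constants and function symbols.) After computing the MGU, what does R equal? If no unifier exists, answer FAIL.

times(h(h(3,3,2),r(times(2,r(3,empty)),empty),h(3,2,r(3,empty))),3)

Decompose times/2: r(Y2,2) = r(2,2),  h(2,3,R) = h(2,3,times(U,3)).
Decompose r/2: Y2 = 2,  2 = 2.
Bind Y2 := 2; no other remaining equation mentions Y2.
Delete trivial equation 2 = 2.
Decompose h/3: 2 = 2,  3 = 3,  R = times(U,3).
Delete trivial equation 2 = 2.
Delete trivial equation 3 = 3.
Bind R := times(U,3); substituting into the one remaining equation that mentions R gives: r(h(3,2,times(U,3)),times(U,3)) = r(h(3,2,X1),times(h(h(3,3,2),r(X,empty),h(3,2,W)),3)).
Decompose h/3: h(X,3,2) = h(times(2,W),3,2),  h(2,3,6) = h(2,3,6),  r(2,3) = r(2,3).
Decompose h/3: X = times(2,W),  3 = 3,  2 = 2.
Bind X := times(2,W); substituting into the one remaining equation that mentions X gives: r(h(3,2,times(U,3)),times(U,3)) = r(h(3,2,X1),times(h(h(3,3,2),r(times(2,W),empty),h(3,2,W)),3)).
Delete trivial equation 3 = 3.
Delete trivial equation 2 = 2.
Delete trivial equation h(2,3,6) = h(2,3,6).
Delete trivial equation r(2,3) = r(2,3).
Decompose h/3: r(V,empty) = r(times(3,2),empty),  h(r(3,empty),empty,6) = h(W,empty,6),  r(2,2) = r(2,2).
Decompose r/2: V = times(3,2),  empty = empty.
Bind V := times(3,2); no other remaining equation mentions V.
Delete trivial equation empty = empty.
Decompose h/3: r(3,empty) = W,  empty = empty,  6 = 6.
Bind W := r(3,empty); substituting into the one remaining equation that mentions W gives: r(h(3,2,times(U,3)),times(U,3)) = r(h(3,2,X1),times(h(h(3,3,2),r(times(2,r(3,empty)),empty),h(3,2,r(3,empty))),3)). Substituting into the earlier binding gives X := times(2,r(3,empty)).
Delete trivial equation empty = empty.
Delete trivial equation 6 = 6.
Delete trivial equation r(2,2) = r(2,2).
Decompose r/2: h(3,2,times(U,3)) = h(3,2,X1),  times(U,3) = times(h(h(3,3,2),r(times(2,r(3,empty)),empty),h(3,2,r(3,empty))),3).
Decompose h/3: 3 = 3,  2 = 2,  times(U,3) = X1.
Delete trivial equation 3 = 3.
Delete trivial equation 2 = 2.
Bind X1 := times(U,3); no other remaining equation mentions X1.
Decompose times/2: U = h(h(3,3,2),r(times(2,r(3,empty)),empty),h(3,2,r(3,empty))),  3 = 3.
Bind U := h(h(3,3,2),r(times(2,r(3,empty)),empty),h(3,2,r(3,empty))); no other remaining equation mentions U. Substituting into the earlier bindings gives R := times(h(h(3,3,2),r(times(2,r(3,empty)),empty),h(3,2,r(3,empty))),3), X1 := times(h(h(3,3,2),r(times(2,r(3,empty)),empty),h(3,2,r(3,empty))),3).
Delete trivial equation 3 = 3.
MGU = { Y2 ↦ 2, R ↦ times(h(h(3,3,2),r(times(2,r(3,empty)),empty),h(3,2,r(3,empty))),3), X ↦ times(2,r(3,empty)), V ↦ times(3,2), W ↦ r(3,empty), X1 ↦ times(h(h(3,3,2),r(times(2,r(3,empty)),empty),h(3,2,r(3,empty))),3), U ↦ h(h(3,3,2),r(times(2,r(3,empty)),empty),h(3,2,r(3,empty))) }, so R ↦ times(h(h(3,3,2),r(times(2,r(3,empty)),empty),h(3,2,r(3,empty))),3).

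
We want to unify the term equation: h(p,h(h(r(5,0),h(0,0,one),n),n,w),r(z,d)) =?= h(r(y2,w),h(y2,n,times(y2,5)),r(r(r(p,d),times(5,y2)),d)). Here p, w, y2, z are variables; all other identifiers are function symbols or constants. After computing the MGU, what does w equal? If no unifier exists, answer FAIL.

times(h(r(5,0),h(0,0,one),n),5)

Decompose h/3: p =?= r(y2,w),  h(h(r(5,0),h(0,0,one),n),n,w) =?= h(y2,n,times(y2,5)),  r(z,d) =?= r(r(r(p,d),times(5,y2)),d).
Bind p := r(y2,w); substituting into the one remaining equation that mentions p gives: r(z,d) =?= r(r(r(r(y2,w),d),times(5,y2)),d).
Decompose h/3: h(r(5,0),h(0,0,one),n) =?= y2,  n =?= n,  w =?= times(y2,5).
Bind y2 := h(r(5,0),h(0,0,one),n); substituting into the 2 remaining equations that mention y2 gives: w =?= times(h(r(5,0),h(0,0,one),n),5),  r(z,d) =?= r(r(r(r(h(r(5,0),h(0,0,one),n),w),d),times(5,h(r(5,0),h(0,0,one),n))),d). Substituting into the earlier binding gives p := r(h(r(5,0),h(0,0,one),n),w).
Delete trivial equation n =?= n.
Bind w := times(h(r(5,0),h(0,0,one),n),5); substituting into the remaining equation gives: r(z,d) =?= r(r(r(r(h(r(5,0),h(0,0,one),n),times(h(r(5,0),h(0,0,one),n),5)),d),times(5,h(r(5,0),h(0,0,one),n))),d). Substituting into the earlier binding gives p := r(h(r(5,0),h(0,0,one),n),times(h(r(5,0),h(0,0,one),n),5)).
Decompose r/2: z =?= r(r(r(h(r(5,0),h(0,0,one),n),times(h(r(5,0),h(0,0,one),n),5)),d),times(5,h(r(5,0),h(0,0,one),n))),  d =?= d.
Bind z := r(r(r(h(r(5,0),h(0,0,one),n),times(h(r(5,0),h(0,0,one),n),5)),d),times(5,h(r(5,0),h(0,0,one),n))); no other remaining equation mentions z.
Delete trivial equation d =?= d.
MGU = { p := r(h(r(5,0),h(0,0,one),n),times(h(r(5,0),h(0,0,one),n),5)), y2 := h(r(5,0),h(0,0,one),n), w := times(h(r(5,0),h(0,0,one),n),5), z := r(r(r(h(r(5,0),h(0,0,one),n),times(h(r(5,0),h(0,0,one),n),5)),d),times(5,h(r(5,0),h(0,0,one),n))) }, so w := times(h(r(5,0),h(0,0,one),n),5).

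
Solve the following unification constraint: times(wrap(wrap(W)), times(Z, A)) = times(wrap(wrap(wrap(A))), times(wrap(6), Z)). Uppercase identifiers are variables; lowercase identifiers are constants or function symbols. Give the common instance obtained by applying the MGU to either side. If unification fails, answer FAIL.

times(wrap(wrap(wrap(wrap(6)))), times(wrap(6), wrap(6)))

Decompose times/2: wrap(wrap(W)) = wrap(wrap(wrap(A))),  times(Z, A) = times(wrap(6), Z).
Decompose wrap/1: wrap(W) = wrap(wrap(A)).
Decompose wrap/1: W = wrap(A).
Bind W := wrap(A); no other remaining equation mentions W.
Decompose times/2: Z = wrap(6),  A = Z.
Bind Z := wrap(6); substituting into the remaining equation gives: A = wrap(6).
Bind A := wrap(6). Substituting into the earlier binding gives W := wrap(wrap(6)).
Applying the MGU to either side gives times(wrap(wrap(wrap(wrap(6)))), times(wrap(6), wrap(6))).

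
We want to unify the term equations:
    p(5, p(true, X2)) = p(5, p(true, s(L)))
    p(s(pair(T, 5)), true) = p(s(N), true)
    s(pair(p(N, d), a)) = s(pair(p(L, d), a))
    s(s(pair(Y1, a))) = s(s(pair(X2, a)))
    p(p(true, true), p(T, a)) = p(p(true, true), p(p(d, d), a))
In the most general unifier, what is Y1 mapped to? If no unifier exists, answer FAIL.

s(pair(p(d, d), 5))

Decompose p/2: 5 = 5,  p(true, X2) = p(true, s(L)).
Delete trivial equation 5 = 5.
Decompose p/2: true = true,  X2 = s(L).
Delete trivial equation true = true.
Bind X2 := s(L); substituting into the one remaining equation that mentions X2 gives: s(s(pair(Y1, a))) = s(s(pair(s(L), a))).
Decompose p/2: s(pair(T, 5)) = s(N),  true = true.
Decompose s/1: pair(T, 5) = N.
Bind N := pair(T, 5); substituting into the one remaining equation that mentions N gives: s(pair(p(pair(T, 5), d), a)) = s(pair(p(L, d), a)).
Delete trivial equation true = true.
Decompose s/1: pair(p(pair(T, 5), d), a) = pair(p(L, d), a).
Decompose pair/2: p(pair(T, 5), d) = p(L, d),  a = a.
Decompose p/2: pair(T, 5) = L,  d = d.
Bind L := pair(T, 5); substituting into the one remaining equation that mentions L gives: s(s(pair(Y1, a))) = s(s(pair(s(pair(T, 5)), a))). Substituting into the earlier binding gives X2 := s(pair(T, 5)).
Delete trivial equation d = d.
Delete trivial equation a = a.
Decompose s/1: s(pair(Y1, a)) = s(pair(s(pair(T, 5)), a)).
Decompose s/1: pair(Y1, a) = pair(s(pair(T, 5)), a).
Decompose pair/2: Y1 = s(pair(T, 5)),  a = a.
Bind Y1 := s(pair(T, 5)); no other remaining equation mentions Y1.
Delete trivial equation a = a.
Decompose p/2: p(true, true) = p(true, true),  p(T, a) = p(p(d, d), a).
Delete trivial equation p(true, true) = p(true, true).
Decompose p/2: T = p(d, d),  a = a.
Bind T := p(d, d); no other remaining equation mentions T. Substituting into the earlier bindings gives X2 := s(pair(p(d, d), 5)), N := pair(p(d, d), 5), L := pair(p(d, d), 5), Y1 := s(pair(p(d, d), 5)).
Delete trivial equation a = a.
MGU = { X2 := s(pair(p(d, d), 5)), N := pair(p(d, d), 5), L := pair(p(d, d), 5), Y1 := s(pair(p(d, d), 5)), T := p(d, d) }, so Y1 := s(pair(p(d, d), 5)).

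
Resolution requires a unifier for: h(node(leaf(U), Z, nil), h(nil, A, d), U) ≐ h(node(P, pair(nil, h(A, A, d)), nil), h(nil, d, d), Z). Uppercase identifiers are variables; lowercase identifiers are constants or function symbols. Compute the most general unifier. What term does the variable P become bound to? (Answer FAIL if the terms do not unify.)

Decompose h/3: node(leaf(U), Z, nil) ≐ node(P, pair(nil, h(A, A, d)), nil),  h(nil, A, d) ≐ h(nil, d, d),  U ≐ Z.
Decompose node/3: leaf(U) ≐ P,  Z ≐ pair(nil, h(A, A, d)),  nil ≐ nil.
Bind P := leaf(U); no other remaining equation mentions P.
Bind Z := pair(nil, h(A, A, d)); substituting into the one remaining equation that mentions Z gives: U ≐ pair(nil, h(A, A, d)).
Delete trivial equation nil ≐ nil.
Decompose h/3: nil ≐ nil,  A ≐ d,  d ≐ d.
Delete trivial equation nil ≐ nil.
Bind A := d; substituting into the one remaining equation that mentions A gives: U ≐ pair(nil, h(d, d, d)). Substituting into the earlier binding gives Z := pair(nil, h(d, d, d)).
Delete trivial equation d ≐ d.
Bind U := pair(nil, h(d, d, d)). Substituting into the earlier binding gives P := leaf(pair(nil, h(d, d, d))).
MGU = { P ↦ leaf(pair(nil, h(d, d, d))), Z ↦ pair(nil, h(d, d, d)), A ↦ d, U ↦ pair(nil, h(d, d, d)) }, so P ↦ leaf(pair(nil, h(d, d, d))).

leaf(pair(nil, h(d, d, d)))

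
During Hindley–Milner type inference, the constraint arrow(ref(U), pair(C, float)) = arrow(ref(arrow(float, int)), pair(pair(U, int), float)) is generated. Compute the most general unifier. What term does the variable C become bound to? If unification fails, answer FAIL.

pair(arrow(float, int), int)

Decompose arrow/2: ref(U) = ref(arrow(float, int)),  pair(C, float) = pair(pair(U, int), float).
Decompose ref/1: U = arrow(float, int).
Bind U := arrow(float, int); substituting into the remaining equation gives: pair(C, float) = pair(pair(arrow(float, int), int), float).
Decompose pair/2: C = pair(arrow(float, int), int),  float = float.
Bind C := pair(arrow(float, int), int); no other remaining equation mentions C.
Delete trivial equation float = float.
MGU = { U := arrow(float, int), C := pair(arrow(float, int), int) }, so C := pair(arrow(float, int), int).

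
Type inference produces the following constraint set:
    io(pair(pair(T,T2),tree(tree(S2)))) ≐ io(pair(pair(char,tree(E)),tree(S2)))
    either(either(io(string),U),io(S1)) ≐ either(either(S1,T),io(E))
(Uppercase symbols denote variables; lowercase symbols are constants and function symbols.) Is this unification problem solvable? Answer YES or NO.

NO

Decompose io/1: pair(pair(T,T2),tree(tree(S2))) ≐ pair(pair(char,tree(E)),tree(S2)).
Decompose pair/2: pair(T,T2) ≐ pair(char,tree(E)),  tree(tree(S2)) ≐ tree(S2).
Decompose pair/2: T ≐ char,  T2 ≐ tree(E).
Bind T := char; substituting into the one remaining equation that mentions T gives: either(either(io(string),U),io(S1)) ≐ either(either(S1,char),io(E)).
Bind T2 := tree(E); no other remaining equation mentions T2.
Decompose tree/1: tree(S2) ≐ S2.
Occurs check fails: S2 occurs in tree(S2); the equation S2 ≐ tree(S2) has no finite solution.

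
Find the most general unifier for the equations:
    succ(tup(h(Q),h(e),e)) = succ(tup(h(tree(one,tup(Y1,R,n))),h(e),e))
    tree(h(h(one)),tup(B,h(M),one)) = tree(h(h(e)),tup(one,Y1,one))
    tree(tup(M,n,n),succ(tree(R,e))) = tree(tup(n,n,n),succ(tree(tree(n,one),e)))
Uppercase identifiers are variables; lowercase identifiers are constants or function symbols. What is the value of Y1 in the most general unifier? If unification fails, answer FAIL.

Decompose succ/1: tup(h(Q),h(e),e) = tup(h(tree(one,tup(Y1,R,n))),h(e),e).
Decompose tup/3: h(Q) = h(tree(one,tup(Y1,R,n))),  h(e) = h(e),  e = e.
Decompose h/1: Q = tree(one,tup(Y1,R,n)).
Bind Q := tree(one,tup(Y1,R,n)); no other remaining equation mentions Q.
Delete trivial equation h(e) = h(e).
Delete trivial equation e = e.
Decompose tree/2: h(h(one)) = h(h(e)),  tup(B,h(M),one) = tup(one,Y1,one).
Decompose h/1: h(one) = h(e).
Decompose h/1: one = e.
Clash: constants one and e differ; no unifier exists.

FAIL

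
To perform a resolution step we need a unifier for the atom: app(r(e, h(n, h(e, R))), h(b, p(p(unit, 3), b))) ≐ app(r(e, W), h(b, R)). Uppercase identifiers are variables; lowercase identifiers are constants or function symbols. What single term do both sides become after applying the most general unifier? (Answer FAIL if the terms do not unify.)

app(r(e, h(n, h(e, p(p(unit, 3), b)))), h(b, p(p(unit, 3), b)))

Decompose app/2: r(e, h(n, h(e, R))) ≐ r(e, W),  h(b, p(p(unit, 3), b)) ≐ h(b, R).
Decompose r/2: e ≐ e,  h(n, h(e, R)) ≐ W.
Delete trivial equation e ≐ e.
Bind W := h(n, h(e, R)); no other remaining equation mentions W.
Decompose h/2: b ≐ b,  p(p(unit, 3), b) ≐ R.
Delete trivial equation b ≐ b.
Bind R := p(p(unit, 3), b). Substituting into the earlier binding gives W := h(n, h(e, p(p(unit, 3), b))).
Applying the MGU to either side gives app(r(e, h(n, h(e, p(p(unit, 3), b)))), h(b, p(p(unit, 3), b))).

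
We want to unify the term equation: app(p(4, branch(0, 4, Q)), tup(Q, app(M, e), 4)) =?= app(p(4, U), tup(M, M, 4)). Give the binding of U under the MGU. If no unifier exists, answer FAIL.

Decompose app/2: p(4, branch(0, 4, Q)) =?= p(4, U),  tup(Q, app(M, e), 4) =?= tup(M, M, 4).
Decompose p/2: 4 =?= 4,  branch(0, 4, Q) =?= U.
Delete trivial equation 4 =?= 4.
Bind U := branch(0, 4, Q); no other remaining equation mentions U.
Decompose tup/3: Q =?= M,  app(M, e) =?= M,  4 =?= 4.
Bind Q := M; no other remaining equation mentions Q. Substituting into the earlier binding gives U := branch(0, 4, M).
Occurs check fails: M occurs in app(M, e); the equation M =?= app(M, e) has no finite solution.

FAIL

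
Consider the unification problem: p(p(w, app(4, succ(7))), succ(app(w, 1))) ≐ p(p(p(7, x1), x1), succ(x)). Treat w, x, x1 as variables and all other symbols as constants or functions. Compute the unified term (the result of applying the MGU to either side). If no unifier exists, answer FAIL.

p(p(p(7, app(4, succ(7))), app(4, succ(7))), succ(app(p(7, app(4, succ(7))), 1)))

Decompose p/2: p(w, app(4, succ(7))) ≐ p(p(7, x1), x1),  succ(app(w, 1)) ≐ succ(x).
Decompose p/2: w ≐ p(7, x1),  app(4, succ(7)) ≐ x1.
Bind w := p(7, x1); substituting into the one remaining equation that mentions w gives: succ(app(p(7, x1), 1)) ≐ succ(x).
Bind x1 := app(4, succ(7)); substituting into the remaining equation gives: succ(app(p(7, app(4, succ(7))), 1)) ≐ succ(x). Substituting into the earlier binding gives w := p(7, app(4, succ(7))).
Decompose succ/1: app(p(7, app(4, succ(7))), 1) ≐ x.
Bind x := app(p(7, app(4, succ(7))), 1).
Applying the MGU to either side gives p(p(p(7, app(4, succ(7))), app(4, succ(7))), succ(app(p(7, app(4, succ(7))), 1))).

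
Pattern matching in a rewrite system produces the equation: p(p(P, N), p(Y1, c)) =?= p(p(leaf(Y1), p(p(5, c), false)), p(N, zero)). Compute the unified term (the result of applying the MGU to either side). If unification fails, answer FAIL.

FAIL

Decompose p/2: p(P, N) =?= p(leaf(Y1), p(p(5, c), false)),  p(Y1, c) =?= p(N, zero).
Decompose p/2: P =?= leaf(Y1),  N =?= p(p(5, c), false).
Bind P := leaf(Y1); no other remaining equation mentions P.
Bind N := p(p(5, c), false); substituting into the remaining equation gives: p(Y1, c) =?= p(p(p(5, c), false), zero).
Decompose p/2: Y1 =?= p(p(5, c), false),  c =?= zero.
Bind Y1 := p(p(5, c), false); no other remaining equation mentions Y1. Substituting into the earlier binding gives P := leaf(p(p(5, c), false)).
Clash: constants c and zero differ; no unifier exists.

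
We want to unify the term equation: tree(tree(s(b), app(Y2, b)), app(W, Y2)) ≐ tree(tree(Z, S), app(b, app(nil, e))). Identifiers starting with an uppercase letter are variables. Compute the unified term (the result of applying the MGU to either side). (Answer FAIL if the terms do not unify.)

Decompose tree/2: tree(s(b), app(Y2, b)) ≐ tree(Z, S),  app(W, Y2) ≐ app(b, app(nil, e)).
Decompose tree/2: s(b) ≐ Z,  app(Y2, b) ≐ S.
Bind Z := s(b); no other remaining equation mentions Z.
Bind S := app(Y2, b); no other remaining equation mentions S.
Decompose app/2: W ≐ b,  Y2 ≐ app(nil, e).
Bind W := b; no other remaining equation mentions W.
Bind Y2 := app(nil, e). Substituting into the earlier binding gives S := app(app(nil, e), b).
Applying the MGU to either side gives tree(tree(s(b), app(app(nil, e), b)), app(b, app(nil, e))).

tree(tree(s(b), app(app(nil, e), b)), app(b, app(nil, e)))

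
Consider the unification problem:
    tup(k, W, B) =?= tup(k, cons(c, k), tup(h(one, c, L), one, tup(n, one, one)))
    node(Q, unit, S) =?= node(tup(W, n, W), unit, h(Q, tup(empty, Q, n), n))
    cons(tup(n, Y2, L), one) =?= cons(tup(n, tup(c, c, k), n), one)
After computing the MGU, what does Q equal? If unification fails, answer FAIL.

tup(cons(c, k), n, cons(c, k))

Decompose tup/3: k =?= k,  W =?= cons(c, k),  B =?= tup(h(one, c, L), one, tup(n, one, one)).
Delete trivial equation k =?= k.
Bind W := cons(c, k); substituting into the one remaining equation that mentions W gives: node(Q, unit, S) =?= node(tup(cons(c, k), n, cons(c, k)), unit, h(Q, tup(empty, Q, n), n)).
Bind B := tup(h(one, c, L), one, tup(n, one, one)); no other remaining equation mentions B.
Decompose node/3: Q =?= tup(cons(c, k), n, cons(c, k)),  unit =?= unit,  S =?= h(Q, tup(empty, Q, n), n).
Bind Q := tup(cons(c, k), n, cons(c, k)); substituting into the one remaining equation that mentions Q gives: S =?= h(tup(cons(c, k), n, cons(c, k)), tup(empty, tup(cons(c, k), n, cons(c, k)), n), n).
Delete trivial equation unit =?= unit.
Bind S := h(tup(cons(c, k), n, cons(c, k)), tup(empty, tup(cons(c, k), n, cons(c, k)), n), n); no other remaining equation mentions S.
Decompose cons/2: tup(n, Y2, L) =?= tup(n, tup(c, c, k), n),  one =?= one.
Decompose tup/3: n =?= n,  Y2 =?= tup(c, c, k),  L =?= n.
Delete trivial equation n =?= n.
Bind Y2 := tup(c, c, k); no other remaining equation mentions Y2.
Bind L := n; no other remaining equation mentions L. Substituting into the earlier binding gives B := tup(h(one, c, n), one, tup(n, one, one)).
Delete trivial equation one =?= one.
MGU = { W ↦ cons(c, k), B ↦ tup(h(one, c, n), one, tup(n, one, one)), Q ↦ tup(cons(c, k), n, cons(c, k)), S ↦ h(tup(cons(c, k), n, cons(c, k)), tup(empty, tup(cons(c, k), n, cons(c, k)), n), n), Y2 ↦ tup(c, c, k), L ↦ n }, so Q ↦ tup(cons(c, k), n, cons(c, k)).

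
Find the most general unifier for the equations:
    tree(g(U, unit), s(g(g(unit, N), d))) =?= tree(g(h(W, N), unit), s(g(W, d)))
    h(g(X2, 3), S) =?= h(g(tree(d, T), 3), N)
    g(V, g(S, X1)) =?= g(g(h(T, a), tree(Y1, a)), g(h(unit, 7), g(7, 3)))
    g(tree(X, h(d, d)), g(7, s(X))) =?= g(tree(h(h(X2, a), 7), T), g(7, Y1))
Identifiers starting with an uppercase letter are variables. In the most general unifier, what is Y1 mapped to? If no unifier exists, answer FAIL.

s(h(h(tree(d, h(d, d)), a), 7))

Decompose tree/2: g(U, unit) =?= g(h(W, N), unit),  s(g(g(unit, N), d)) =?= s(g(W, d)).
Decompose g/2: U =?= h(W, N),  unit =?= unit.
Bind U := h(W, N); no other remaining equation mentions U.
Delete trivial equation unit =?= unit.
Decompose s/1: g(g(unit, N), d) =?= g(W, d).
Decompose g/2: g(unit, N) =?= W,  d =?= d.
Bind W := g(unit, N); no other remaining equation mentions W. Substituting into the earlier binding gives U := h(g(unit, N), N).
Delete trivial equation d =?= d.
Decompose h/2: g(X2, 3) =?= g(tree(d, T), 3),  S =?= N.
Decompose g/2: X2 =?= tree(d, T),  3 =?= 3.
Bind X2 := tree(d, T); substituting into the one remaining equation that mentions X2 gives: g(tree(X, h(d, d)), g(7, s(X))) =?= g(tree(h(h(tree(d, T), a), 7), T), g(7, Y1)).
Delete trivial equation 3 =?= 3.
Bind S := N; substituting into the one remaining equation that mentions S gives: g(V, g(N, X1)) =?= g(g(h(T, a), tree(Y1, a)), g(h(unit, 7), g(7, 3))).
Decompose g/2: V =?= g(h(T, a), tree(Y1, a)),  g(N, X1) =?= g(h(unit, 7), g(7, 3)).
Bind V := g(h(T, a), tree(Y1, a)); no other remaining equation mentions V.
Decompose g/2: N =?= h(unit, 7),  X1 =?= g(7, 3).
Bind N := h(unit, 7); no other remaining equation mentions N. Substituting into the earlier bindings gives U := h(g(unit, h(unit, 7)), h(unit, 7)), W := g(unit, h(unit, 7)), S := h(unit, 7).
Bind X1 := g(7, 3); no other remaining equation mentions X1.
Decompose g/2: tree(X, h(d, d)) =?= tree(h(h(tree(d, T), a), 7), T),  g(7, s(X)) =?= g(7, Y1).
Decompose tree/2: X =?= h(h(tree(d, T), a), 7),  h(d, d) =?= T.
Bind X := h(h(tree(d, T), a), 7); substituting into the one remaining equation that mentions X gives: g(7, s(h(h(tree(d, T), a), 7))) =?= g(7, Y1).
Bind T := h(d, d); substituting into the remaining equation gives: g(7, s(h(h(tree(d, h(d, d)), a), 7))) =?= g(7, Y1). Substituting into the earlier bindings gives X2 := tree(d, h(d, d)), V := g(h(h(d, d), a), tree(Y1, a)), X := h(h(tree(d, h(d, d)), a), 7).
Decompose g/2: 7 =?= 7,  s(h(h(tree(d, h(d, d)), a), 7)) =?= Y1.
Delete trivial equation 7 =?= 7.
Bind Y1 := s(h(h(tree(d, h(d, d)), a), 7)). Substituting into the earlier binding gives V := g(h(h(d, d), a), tree(s(h(h(tree(d, h(d, d)), a), 7)), a)).
MGU = { U -> h(g(unit, h(unit, 7)), h(unit, 7)), W -> g(unit, h(unit, 7)), X2 -> tree(d, h(d, d)), S -> h(unit, 7), V -> g(h(h(d, d), a), tree(s(h(h(tree(d, h(d, d)), a), 7)), a)), N -> h(unit, 7), X1 -> g(7, 3), X -> h(h(tree(d, h(d, d)), a), 7), T -> h(d, d), Y1 -> s(h(h(tree(d, h(d, d)), a), 7)) }, so Y1 -> s(h(h(tree(d, h(d, d)), a), 7)).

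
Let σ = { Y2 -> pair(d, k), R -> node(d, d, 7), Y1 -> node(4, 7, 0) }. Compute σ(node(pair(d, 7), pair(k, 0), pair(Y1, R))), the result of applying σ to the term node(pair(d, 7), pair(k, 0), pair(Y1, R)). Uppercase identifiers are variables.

node(pair(d, 7), pair(k, 0), pair(node(4, 7, 0), node(d, d, 7)))

Replace each occurrence of R with node(d, d, 7).
Replace each occurrence of Y1 with node(4, 7, 0).
Result: node(pair(d, 7), pair(k, 0), pair(node(4, 7, 0), node(d, d, 7))).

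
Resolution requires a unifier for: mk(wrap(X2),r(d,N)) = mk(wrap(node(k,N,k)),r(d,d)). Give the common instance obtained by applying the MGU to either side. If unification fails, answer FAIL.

mk(wrap(node(k,d,k)),r(d,d))

Decompose mk/2: wrap(X2) = wrap(node(k,N,k)),  r(d,N) = r(d,d).
Decompose wrap/1: X2 = node(k,N,k).
Bind X2 := node(k,N,k); no other remaining equation mentions X2.
Decompose r/2: d = d,  N = d.
Delete trivial equation d = d.
Bind N := d. Substituting into the earlier binding gives X2 := node(k,d,k).
Applying the MGU to either side gives mk(wrap(node(k,d,k)),r(d,d)).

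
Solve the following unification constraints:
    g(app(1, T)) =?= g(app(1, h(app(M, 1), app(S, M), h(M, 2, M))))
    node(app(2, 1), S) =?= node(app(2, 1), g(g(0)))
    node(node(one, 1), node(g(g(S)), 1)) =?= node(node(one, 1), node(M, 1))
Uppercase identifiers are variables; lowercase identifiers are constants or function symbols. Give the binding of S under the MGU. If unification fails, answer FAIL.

Decompose g/1: app(1, T) =?= app(1, h(app(M, 1), app(S, M), h(M, 2, M))).
Decompose app/2: 1 =?= 1,  T =?= h(app(M, 1), app(S, M), h(M, 2, M)).
Delete trivial equation 1 =?= 1.
Bind T := h(app(M, 1), app(S, M), h(M, 2, M)); no other remaining equation mentions T.
Decompose node/2: app(2, 1) =?= app(2, 1),  S =?= g(g(0)).
Delete trivial equation app(2, 1) =?= app(2, 1).
Bind S := g(g(0)); substituting into the remaining equation gives: node(node(one, 1), node(g(g(g(g(0)))), 1)) =?= node(node(one, 1), node(M, 1)). Substituting into the earlier binding gives T := h(app(M, 1), app(g(g(0)), M), h(M, 2, M)).
Decompose node/2: node(one, 1) =?= node(one, 1),  node(g(g(g(g(0)))), 1) =?= node(M, 1).
Delete trivial equation node(one, 1) =?= node(one, 1).
Decompose node/2: g(g(g(g(0)))) =?= M,  1 =?= 1.
Bind M := g(g(g(g(0)))); no other remaining equation mentions M. Substituting into the earlier binding gives T := h(app(g(g(g(g(0)))), 1), app(g(g(0)), g(g(g(g(0))))), h(g(g(g(g(0)))), 2, g(g(g(g(0)))))).
Delete trivial equation 1 =?= 1.
MGU = { T -> h(app(g(g(g(g(0)))), 1), app(g(g(0)), g(g(g(g(0))))), h(g(g(g(g(0)))), 2, g(g(g(g(0)))))), S -> g(g(0)), M -> g(g(g(g(0)))) }, so S -> g(g(0)).

g(g(0))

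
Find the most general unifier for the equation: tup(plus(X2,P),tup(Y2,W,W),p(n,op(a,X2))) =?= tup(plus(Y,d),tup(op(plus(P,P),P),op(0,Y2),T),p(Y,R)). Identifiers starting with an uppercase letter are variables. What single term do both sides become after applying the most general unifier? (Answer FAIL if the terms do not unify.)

tup(plus(n,d),tup(op(plus(d,d),d),op(0,op(plus(d,d),d)),op(0,op(plus(d,d),d))),p(n,op(a,n)))

Decompose tup/3: plus(X2,P) =?= plus(Y,d),  tup(Y2,W,W) =?= tup(op(plus(P,P),P),op(0,Y2),T),  p(n,op(a,X2)) =?= p(Y,R).
Decompose plus/2: X2 =?= Y,  P =?= d.
Bind X2 := Y; substituting into the one remaining equation that mentions X2 gives: p(n,op(a,Y)) =?= p(Y,R).
Bind P := d; substituting into the one remaining equation that mentions P gives: tup(Y2,W,W) =?= tup(op(plus(d,d),d),op(0,Y2),T).
Decompose tup/3: Y2 =?= op(plus(d,d),d),  W =?= op(0,Y2),  W =?= T.
Bind Y2 := op(plus(d,d),d); substituting into the one remaining equation that mentions Y2 gives: W =?= op(0,op(plus(d,d),d)).
Bind W := op(0,op(plus(d,d),d)); substituting into the one remaining equation that mentions W gives: op(0,op(plus(d,d),d)) =?= T.
Bind T := op(0,op(plus(d,d),d)); no other remaining equation mentions T.
Decompose p/2: n =?= Y,  op(a,Y) =?= R.
Bind Y := n; substituting into the remaining equation gives: op(a,n) =?= R. Substituting into the earlier binding gives X2 := n.
Bind R := op(a,n).
Applying the MGU to either side gives tup(plus(n,d),tup(op(plus(d,d),d),op(0,op(plus(d,d),d)),op(0,op(plus(d,d),d))),p(n,op(a,n))).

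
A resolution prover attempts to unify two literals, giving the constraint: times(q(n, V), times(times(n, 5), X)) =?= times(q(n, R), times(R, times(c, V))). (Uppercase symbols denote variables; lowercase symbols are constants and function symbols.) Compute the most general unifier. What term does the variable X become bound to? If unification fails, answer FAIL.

times(c, times(n, 5))

Decompose times/2: q(n, V) =?= q(n, R),  times(times(n, 5), X) =?= times(R, times(c, V)).
Decompose q/2: n =?= n,  V =?= R.
Delete trivial equation n =?= n.
Bind V := R; substituting into the remaining equation gives: times(times(n, 5), X) =?= times(R, times(c, R)).
Decompose times/2: times(n, 5) =?= R,  X =?= times(c, R).
Bind R := times(n, 5); substituting into the remaining equation gives: X =?= times(c, times(n, 5)). Substituting into the earlier binding gives V := times(n, 5).
Bind X := times(c, times(n, 5)).
MGU = { V -> times(n, 5), R -> times(n, 5), X -> times(c, times(n, 5)) }, so X -> times(c, times(n, 5)).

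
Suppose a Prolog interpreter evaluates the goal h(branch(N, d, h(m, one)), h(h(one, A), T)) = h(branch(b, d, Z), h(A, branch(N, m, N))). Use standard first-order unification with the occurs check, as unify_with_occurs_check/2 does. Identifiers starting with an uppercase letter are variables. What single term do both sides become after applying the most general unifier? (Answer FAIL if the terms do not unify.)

Decompose h/2: branch(N, d, h(m, one)) = branch(b, d, Z),  h(h(one, A), T) = h(A, branch(N, m, N)).
Decompose branch/3: N = b,  d = d,  h(m, one) = Z.
Bind N := b; substituting into the one remaining equation that mentions N gives: h(h(one, A), T) = h(A, branch(b, m, b)).
Delete trivial equation d = d.
Bind Z := h(m, one); no other remaining equation mentions Z.
Decompose h/2: h(one, A) = A,  T = branch(b, m, b).
Occurs check fails: A occurs in h(one, A); the equation A = h(one, A) has no finite solution.

FAIL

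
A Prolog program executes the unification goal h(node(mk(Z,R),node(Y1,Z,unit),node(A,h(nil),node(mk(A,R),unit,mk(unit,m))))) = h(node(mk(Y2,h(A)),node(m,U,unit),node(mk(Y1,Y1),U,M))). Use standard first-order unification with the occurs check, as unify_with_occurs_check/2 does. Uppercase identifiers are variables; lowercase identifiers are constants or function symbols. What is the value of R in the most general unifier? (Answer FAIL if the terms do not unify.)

Decompose h/1: node(mk(Z,R),node(Y1,Z,unit),node(A,h(nil),node(mk(A,R),unit,mk(unit,m)))) = node(mk(Y2,h(A)),node(m,U,unit),node(mk(Y1,Y1),U,M)).
Decompose node/3: mk(Z,R) = mk(Y2,h(A)),  node(Y1,Z,unit) = node(m,U,unit),  node(A,h(nil),node(mk(A,R),unit,mk(unit,m))) = node(mk(Y1,Y1),U,M).
Decompose mk/2: Z = Y2,  R = h(A).
Bind Z := Y2; substituting into the one remaining equation that mentions Z gives: node(Y1,Y2,unit) = node(m,U,unit).
Bind R := h(A); substituting into the one remaining equation that mentions R gives: node(A,h(nil),node(mk(A,h(A)),unit,mk(unit,m))) = node(mk(Y1,Y1),U,M).
Decompose node/3: Y1 = m,  Y2 = U,  unit = unit.
Bind Y1 := m; substituting into the one remaining equation that mentions Y1 gives: node(A,h(nil),node(mk(A,h(A)),unit,mk(unit,m))) = node(mk(m,m),U,M).
Bind Y2 := U; no other remaining equation mentions Y2. Substituting into the earlier binding gives Z := U.
Delete trivial equation unit = unit.
Decompose node/3: A = mk(m,m),  h(nil) = U,  node(mk(A,h(A)),unit,mk(unit,m)) = M.
Bind A := mk(m,m); substituting into the one remaining equation that mentions A gives: node(mk(mk(m,m),h(mk(m,m))),unit,mk(unit,m)) = M. Substituting into the earlier binding gives R := h(mk(m,m)).
Bind U := h(nil); no other remaining equation mentions U. Substituting into the earlier bindings gives Z := h(nil), Y2 := h(nil).
Bind M := node(mk(mk(m,m),h(mk(m,m))),unit,mk(unit,m)).
MGU = { Z ↦ h(nil), R ↦ h(mk(m,m)), Y1 ↦ m, Y2 ↦ h(nil), A ↦ mk(m,m), U ↦ h(nil), M ↦ node(mk(mk(m,m),h(mk(m,m))),unit,mk(unit,m)) }, so R ↦ h(mk(m,m)).

h(mk(m,m))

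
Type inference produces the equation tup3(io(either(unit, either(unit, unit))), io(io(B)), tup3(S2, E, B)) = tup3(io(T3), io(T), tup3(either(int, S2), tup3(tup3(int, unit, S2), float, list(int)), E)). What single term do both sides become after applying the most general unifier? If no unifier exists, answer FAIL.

Decompose tup3/3: io(either(unit, either(unit, unit))) = io(T3),  io(io(B)) = io(T),  tup3(S2, E, B) = tup3(either(int, S2), tup3(tup3(int, unit, S2), float, list(int)), E).
Decompose io/1: either(unit, either(unit, unit)) = T3.
Bind T3 := either(unit, either(unit, unit)); no other remaining equation mentions T3.
Decompose io/1: io(B) = T.
Bind T := io(B); no other remaining equation mentions T.
Decompose tup3/3: S2 = either(int, S2),  E = tup3(tup3(int, unit, S2), float, list(int)),  B = E.
Occurs check fails: S2 occurs in either(int, S2); the equation S2 = either(int, S2) has no finite solution.

FAIL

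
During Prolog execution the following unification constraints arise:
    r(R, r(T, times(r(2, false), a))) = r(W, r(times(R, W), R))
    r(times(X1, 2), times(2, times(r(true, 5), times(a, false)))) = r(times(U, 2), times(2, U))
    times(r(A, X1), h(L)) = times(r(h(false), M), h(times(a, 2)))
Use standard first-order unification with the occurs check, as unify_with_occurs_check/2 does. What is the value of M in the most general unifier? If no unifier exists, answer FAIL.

times(r(true, 5), times(a, false))

Decompose r/2: R = W,  r(T, times(r(2, false), a)) = r(times(R, W), R).
Bind R := W; substituting into the one remaining equation that mentions R gives: r(T, times(r(2, false), a)) = r(times(W, W), W).
Decompose r/2: T = times(W, W),  times(r(2, false), a) = W.
Bind T := times(W, W); no other remaining equation mentions T.
Bind W := times(r(2, false), a); no other remaining equation mentions W. Substituting into the earlier bindings gives R := times(r(2, false), a), T := times(times(r(2, false), a), times(r(2, false), a)).
Decompose r/2: times(X1, 2) = times(U, 2),  times(2, times(r(true, 5), times(a, false))) = times(2, U).
Decompose times/2: X1 = U,  2 = 2.
Bind X1 := U; substituting into the one remaining equation that mentions X1 gives: times(r(A, U), h(L)) = times(r(h(false), M), h(times(a, 2))).
Delete trivial equation 2 = 2.
Decompose times/2: 2 = 2,  times(r(true, 5), times(a, false)) = U.
Delete trivial equation 2 = 2.
Bind U := times(r(true, 5), times(a, false)); substituting into the remaining equation gives: times(r(A, times(r(true, 5), times(a, false))), h(L)) = times(r(h(false), M), h(times(a, 2))). Substituting into the earlier binding gives X1 := times(r(true, 5), times(a, false)).
Decompose times/2: r(A, times(r(true, 5), times(a, false))) = r(h(false), M),  h(L) = h(times(a, 2)).
Decompose r/2: A = h(false),  times(r(true, 5), times(a, false)) = M.
Bind A := h(false); no other remaining equation mentions A.
Bind M := times(r(true, 5), times(a, false)); no other remaining equation mentions M.
Decompose h/1: L = times(a, 2).
Bind L := times(a, 2).
MGU = { R = times(r(2, false), a), T = times(times(r(2, false), a), times(r(2, false), a)), W = times(r(2, false), a), X1 = times(r(true, 5), times(a, false)), U = times(r(true, 5), times(a, false)), A = h(false), M = times(r(true, 5), times(a, false)), L = times(a, 2) }, so M = times(r(true, 5), times(a, false)).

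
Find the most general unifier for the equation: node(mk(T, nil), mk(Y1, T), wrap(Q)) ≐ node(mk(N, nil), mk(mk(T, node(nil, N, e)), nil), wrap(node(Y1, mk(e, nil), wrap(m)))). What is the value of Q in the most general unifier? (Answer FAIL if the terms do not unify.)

node(mk(nil, node(nil, nil, e)), mk(e, nil), wrap(m))

Decompose node/3: mk(T, nil) ≐ mk(N, nil),  mk(Y1, T) ≐ mk(mk(T, node(nil, N, e)), nil),  wrap(Q) ≐ wrap(node(Y1, mk(e, nil), wrap(m))).
Decompose mk/2: T ≐ N,  nil ≐ nil.
Bind T := N; substituting into the one remaining equation that mentions T gives: mk(Y1, N) ≐ mk(mk(N, node(nil, N, e)), nil).
Delete trivial equation nil ≐ nil.
Decompose mk/2: Y1 ≐ mk(N, node(nil, N, e)),  N ≐ nil.
Bind Y1 := mk(N, node(nil, N, e)); substituting into the one remaining equation that mentions Y1 gives: wrap(Q) ≐ wrap(node(mk(N, node(nil, N, e)), mk(e, nil), wrap(m))).
Bind N := nil; substituting into the remaining equation gives: wrap(Q) ≐ wrap(node(mk(nil, node(nil, nil, e)), mk(e, nil), wrap(m))). Substituting into the earlier bindings gives T := nil, Y1 := mk(nil, node(nil, nil, e)).
Decompose wrap/1: Q ≐ node(mk(nil, node(nil, nil, e)), mk(e, nil), wrap(m)).
Bind Q := node(mk(nil, node(nil, nil, e)), mk(e, nil), wrap(m)).
MGU = { T -> nil, Y1 -> mk(nil, node(nil, nil, e)), N -> nil, Q -> node(mk(nil, node(nil, nil, e)), mk(e, nil), wrap(m)) }, so Q -> node(mk(nil, node(nil, nil, e)), mk(e, nil), wrap(m)).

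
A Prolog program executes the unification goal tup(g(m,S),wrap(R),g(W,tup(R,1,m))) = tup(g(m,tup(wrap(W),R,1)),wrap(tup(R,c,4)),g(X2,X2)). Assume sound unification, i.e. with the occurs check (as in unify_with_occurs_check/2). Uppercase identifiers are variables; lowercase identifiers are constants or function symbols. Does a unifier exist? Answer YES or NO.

NO

Decompose tup/3: g(m,S) = g(m,tup(wrap(W),R,1)),  wrap(R) = wrap(tup(R,c,4)),  g(W,tup(R,1,m)) = g(X2,X2).
Decompose g/2: m = m,  S = tup(wrap(W),R,1).
Delete trivial equation m = m.
Bind S := tup(wrap(W),R,1); no other remaining equation mentions S.
Decompose wrap/1: R = tup(R,c,4).
Occurs check fails: R occurs in tup(R,c,4); the equation R = tup(R,c,4) has no finite solution.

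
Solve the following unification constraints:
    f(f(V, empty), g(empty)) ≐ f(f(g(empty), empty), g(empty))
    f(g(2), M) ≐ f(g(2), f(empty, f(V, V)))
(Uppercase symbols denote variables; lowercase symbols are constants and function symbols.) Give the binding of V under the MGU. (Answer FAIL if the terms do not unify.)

g(empty)

Decompose f/2: f(V, empty) ≐ f(g(empty), empty),  g(empty) ≐ g(empty).
Decompose f/2: V ≐ g(empty),  empty ≐ empty.
Bind V := g(empty); substituting into the one remaining equation that mentions V gives: f(g(2), M) ≐ f(g(2), f(empty, f(g(empty), g(empty)))).
Delete trivial equation empty ≐ empty.
Delete trivial equation g(empty) ≐ g(empty).
Decompose f/2: g(2) ≐ g(2),  M ≐ f(empty, f(g(empty), g(empty))).
Delete trivial equation g(2) ≐ g(2).
Bind M := f(empty, f(g(empty), g(empty))).
MGU = { V ↦ g(empty), M ↦ f(empty, f(g(empty), g(empty))) }, so V ↦ g(empty).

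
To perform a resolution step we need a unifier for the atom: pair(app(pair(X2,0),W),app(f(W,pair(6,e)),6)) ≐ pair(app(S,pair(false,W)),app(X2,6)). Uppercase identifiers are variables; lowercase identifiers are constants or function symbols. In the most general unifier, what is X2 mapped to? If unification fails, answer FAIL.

FAIL

Decompose pair/2: app(pair(X2,0),W) ≐ app(S,pair(false,W)),  app(f(W,pair(6,e)),6) ≐ app(X2,6).
Decompose app/2: pair(X2,0) ≐ S,  W ≐ pair(false,W).
Bind S := pair(X2,0); no other remaining equation mentions S.
Occurs check fails: W occurs in pair(false,W); the equation W ≐ pair(false,W) has no finite solution.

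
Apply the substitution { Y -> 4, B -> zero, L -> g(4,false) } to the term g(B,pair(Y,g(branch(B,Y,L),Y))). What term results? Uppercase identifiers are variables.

g(zero,pair(4,g(branch(zero,4,g(4,false)),4)))

Replace each occurrence of Y with 4.
Replace each occurrence of B with zero.
Replace each occurrence of L with g(4,false).
Result: g(zero,pair(4,g(branch(zero,4,g(4,false)),4))).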